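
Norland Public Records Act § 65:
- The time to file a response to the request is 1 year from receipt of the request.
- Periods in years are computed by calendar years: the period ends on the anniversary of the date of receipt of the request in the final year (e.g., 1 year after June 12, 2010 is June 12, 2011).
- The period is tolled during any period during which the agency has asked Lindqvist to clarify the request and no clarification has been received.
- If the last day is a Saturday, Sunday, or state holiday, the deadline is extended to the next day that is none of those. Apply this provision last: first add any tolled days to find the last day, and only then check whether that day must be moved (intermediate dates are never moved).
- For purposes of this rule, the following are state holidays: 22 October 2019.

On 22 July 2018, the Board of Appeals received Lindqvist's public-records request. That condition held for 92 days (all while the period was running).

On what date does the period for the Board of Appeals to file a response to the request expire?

October 23, 2019

1 year after 22 July 2018 is July 22, 2019.
Tolling adds 92 days: July 22, 2019 + 92 days = October 22, 2019.
October 22, 2019 is a listed holiday. The next qualifying day is October 23, 2019.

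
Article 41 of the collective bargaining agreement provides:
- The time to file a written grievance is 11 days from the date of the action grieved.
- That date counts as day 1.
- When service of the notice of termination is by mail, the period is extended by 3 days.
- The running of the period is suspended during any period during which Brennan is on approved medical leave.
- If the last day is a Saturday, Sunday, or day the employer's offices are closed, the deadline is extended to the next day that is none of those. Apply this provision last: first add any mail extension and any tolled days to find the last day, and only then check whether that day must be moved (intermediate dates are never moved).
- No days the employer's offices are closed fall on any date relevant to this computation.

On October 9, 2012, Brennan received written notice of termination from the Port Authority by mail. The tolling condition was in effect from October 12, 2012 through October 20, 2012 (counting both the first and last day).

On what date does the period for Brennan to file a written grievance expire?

Counting October 9, 2012 as day 1, day 11 is October 19, 2012.
Service was by mail, adding 3 days: October 19, 2012 + 3 days = October 22, 2012.
From October 12, 2012 through October 20, 2012 inclusive is 9 days; tolling adds 9 days: October 22, 2012 + 9 days = October 31, 2012.
October 31, 2012 is a Wednesday and not a day the employer's offices are closed, so no extension applies.

October 31, 2012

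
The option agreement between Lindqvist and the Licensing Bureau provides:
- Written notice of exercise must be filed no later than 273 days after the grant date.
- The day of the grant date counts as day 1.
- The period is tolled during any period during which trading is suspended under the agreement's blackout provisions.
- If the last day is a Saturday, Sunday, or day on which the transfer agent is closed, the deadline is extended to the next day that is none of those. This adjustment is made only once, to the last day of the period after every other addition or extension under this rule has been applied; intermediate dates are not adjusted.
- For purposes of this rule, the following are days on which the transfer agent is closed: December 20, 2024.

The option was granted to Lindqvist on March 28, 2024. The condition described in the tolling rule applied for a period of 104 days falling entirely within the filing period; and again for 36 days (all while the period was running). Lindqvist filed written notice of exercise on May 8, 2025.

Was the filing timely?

Yes

Counting March 28, 2024 as day 1, day 273 is December 25, 2024.
Tolling adds 104 days: December 25, 2024 + 104 days = April 8, 2025.
Tolling adds 36 days: April 8, 2025 + 36 days = May 14, 2025.
May 14, 2025 is a Wednesday and not a day on which the transfer agent is closed, so no extension applies.
The deadline is May 14, 2025; the filing on May 8, 2025 is on or before that date.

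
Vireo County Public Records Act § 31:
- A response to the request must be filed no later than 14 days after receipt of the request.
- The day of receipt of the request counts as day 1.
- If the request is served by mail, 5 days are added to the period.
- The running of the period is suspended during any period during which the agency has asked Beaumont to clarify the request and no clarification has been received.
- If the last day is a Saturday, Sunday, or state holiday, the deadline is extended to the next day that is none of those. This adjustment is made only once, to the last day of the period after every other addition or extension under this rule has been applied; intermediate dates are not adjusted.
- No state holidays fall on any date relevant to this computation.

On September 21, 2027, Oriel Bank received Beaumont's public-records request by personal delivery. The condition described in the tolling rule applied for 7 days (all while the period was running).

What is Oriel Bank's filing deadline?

October 11, 2027

Counting September 21, 2027 as day 1, day 14 is October 4, 2027.
Service was not by mail, so no mail extension applies.
Tolling adds 7 days: October 4, 2027 + 7 days = October 11, 2027.
October 11, 2027 is a Monday and not a state holiday, so no extension applies.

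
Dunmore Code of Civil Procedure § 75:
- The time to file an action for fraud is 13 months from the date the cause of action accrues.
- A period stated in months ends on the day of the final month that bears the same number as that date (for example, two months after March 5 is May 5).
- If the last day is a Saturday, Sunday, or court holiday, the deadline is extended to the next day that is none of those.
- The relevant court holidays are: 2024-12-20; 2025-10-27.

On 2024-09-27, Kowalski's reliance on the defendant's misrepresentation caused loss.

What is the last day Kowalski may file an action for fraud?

October 28, 2025

13 months after 2024-09-27 is October 27, 2025.
October 27, 2025 is a listed holiday. The next qualifying day is October 28, 2025.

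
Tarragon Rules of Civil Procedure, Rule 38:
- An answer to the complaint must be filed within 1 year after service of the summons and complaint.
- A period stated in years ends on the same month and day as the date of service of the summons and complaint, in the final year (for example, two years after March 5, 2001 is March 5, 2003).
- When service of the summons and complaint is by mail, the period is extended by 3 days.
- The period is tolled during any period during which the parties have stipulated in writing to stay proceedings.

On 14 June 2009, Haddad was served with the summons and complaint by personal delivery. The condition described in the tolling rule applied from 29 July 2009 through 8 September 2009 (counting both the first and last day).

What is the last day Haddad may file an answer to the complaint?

1 year after 14 June 2009 is June 14, 2010.
Service was not by mail, so no mail extension applies.
From July 29, 2009 through September 8, 2009 inclusive is 42 days; tolling adds 42 days: June 14, 2010 + 42 days = July 26, 2010.

July 26, 2010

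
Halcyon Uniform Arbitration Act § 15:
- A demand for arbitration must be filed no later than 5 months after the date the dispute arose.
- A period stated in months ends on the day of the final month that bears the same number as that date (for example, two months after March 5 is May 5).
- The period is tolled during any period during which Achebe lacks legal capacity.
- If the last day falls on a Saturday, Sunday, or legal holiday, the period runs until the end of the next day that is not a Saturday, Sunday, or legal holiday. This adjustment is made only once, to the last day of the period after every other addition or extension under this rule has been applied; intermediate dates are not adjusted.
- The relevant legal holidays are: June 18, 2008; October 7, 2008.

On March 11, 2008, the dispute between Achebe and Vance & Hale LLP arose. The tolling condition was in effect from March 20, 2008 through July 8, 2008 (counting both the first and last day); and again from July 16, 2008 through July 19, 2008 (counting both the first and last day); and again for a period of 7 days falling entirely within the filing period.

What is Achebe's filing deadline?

December 11, 2008

5 months after March 11, 2008 is August 11, 2008.
From March 20, 2008 through July 8, 2008 inclusive is 111 days; tolling adds 111 days: August 11, 2008 + 111 days = November 30, 2008.
From July 16, 2008 through July 19, 2008 inclusive is 4 days; tolling adds 4 days: November 30, 2008 + 4 days = December 4, 2008.
Tolling adds 7 days: December 4, 2008 + 7 days = December 11, 2008.
December 11, 2008 is a Thursday and not a legal holiday, so no extension applies.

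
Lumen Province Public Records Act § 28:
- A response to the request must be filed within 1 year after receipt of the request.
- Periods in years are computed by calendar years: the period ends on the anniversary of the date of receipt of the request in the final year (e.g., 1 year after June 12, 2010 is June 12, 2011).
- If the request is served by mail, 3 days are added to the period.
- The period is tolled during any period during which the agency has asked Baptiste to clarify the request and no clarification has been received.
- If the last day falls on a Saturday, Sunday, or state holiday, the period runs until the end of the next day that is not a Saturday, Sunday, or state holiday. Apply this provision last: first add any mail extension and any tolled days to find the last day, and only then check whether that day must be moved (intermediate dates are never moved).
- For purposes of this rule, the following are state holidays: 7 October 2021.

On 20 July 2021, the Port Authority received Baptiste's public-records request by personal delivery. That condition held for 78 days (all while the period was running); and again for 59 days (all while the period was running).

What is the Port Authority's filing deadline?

December 5, 2022

1 year after 20 July 2021 is July 20, 2022.
Service was not by mail, so no mail extension applies.
Tolling adds 78 days: July 20, 2022 + 78 days = October 6, 2022.
Tolling adds 59 days: October 6, 2022 + 59 days = December 4, 2022.
December 4, 2022 is Sunday. The next qualifying day is December 5, 2022.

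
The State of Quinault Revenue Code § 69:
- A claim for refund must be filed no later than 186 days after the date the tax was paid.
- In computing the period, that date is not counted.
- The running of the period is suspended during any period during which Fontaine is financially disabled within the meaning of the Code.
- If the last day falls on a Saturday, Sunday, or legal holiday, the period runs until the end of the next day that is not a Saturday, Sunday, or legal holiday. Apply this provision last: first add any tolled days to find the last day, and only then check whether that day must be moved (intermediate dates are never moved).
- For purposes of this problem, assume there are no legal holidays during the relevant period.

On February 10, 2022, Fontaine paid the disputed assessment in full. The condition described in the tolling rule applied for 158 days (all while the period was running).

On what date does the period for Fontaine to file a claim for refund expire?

January 20, 2023

186 days after February 10, 2022 is August 15, 2022.
Tolling adds 158 days: August 15, 2022 + 158 days = January 20, 2023.
January 20, 2023 is a Friday and not a legal holiday, so no extension applies.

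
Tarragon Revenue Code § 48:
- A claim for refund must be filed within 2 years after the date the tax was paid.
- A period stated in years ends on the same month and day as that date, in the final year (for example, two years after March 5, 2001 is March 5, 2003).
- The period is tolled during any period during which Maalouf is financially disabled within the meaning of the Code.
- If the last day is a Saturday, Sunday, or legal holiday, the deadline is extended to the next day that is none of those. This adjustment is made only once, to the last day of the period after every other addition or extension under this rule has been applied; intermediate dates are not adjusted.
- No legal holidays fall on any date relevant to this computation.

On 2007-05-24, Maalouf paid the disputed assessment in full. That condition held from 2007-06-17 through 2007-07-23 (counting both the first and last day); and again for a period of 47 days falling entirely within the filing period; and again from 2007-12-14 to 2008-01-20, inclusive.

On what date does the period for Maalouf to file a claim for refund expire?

September 23, 2009

2 years after 2007-05-24 is May 24, 2009.
From June 17, 2007 through July 23, 2007 inclusive is 37 days; tolling adds 37 days: May 24, 2009 + 37 days = June 30, 2009.
Tolling adds 47 days: June 30, 2009 + 47 days = August 16, 2009.
From December 14, 2007 through January 20, 2008 inclusive is 38 days; tolling adds 38 days: August 16, 2009 + 38 days = September 23, 2009.
September 23, 2009 is a Wednesday and not a legal holiday, so no extension applies.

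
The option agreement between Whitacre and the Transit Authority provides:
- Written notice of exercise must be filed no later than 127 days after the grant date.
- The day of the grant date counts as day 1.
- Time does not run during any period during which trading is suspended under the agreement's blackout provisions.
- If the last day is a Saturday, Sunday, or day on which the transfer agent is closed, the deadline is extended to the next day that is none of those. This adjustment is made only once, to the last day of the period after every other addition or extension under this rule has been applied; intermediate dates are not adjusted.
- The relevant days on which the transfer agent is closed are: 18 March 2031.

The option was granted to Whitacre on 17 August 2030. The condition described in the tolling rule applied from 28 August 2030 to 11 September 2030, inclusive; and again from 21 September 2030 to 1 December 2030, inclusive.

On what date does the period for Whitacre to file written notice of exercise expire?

Counting 17 August 2030 as day 1, day 127 is December 21, 2030.
From August 28, 2030 through September 11, 2030 inclusive is 15 days; tolling adds 15 days: December 21, 2030 + 15 days = January 5, 2031.
From September 21, 2030 through December 1, 2030 inclusive is 72 days; tolling adds 72 days: January 5, 2031 + 72 days = March 18, 2031.
March 18, 2031 is a listed holiday. The next qualifying day is March 19, 2031.

March 19, 2031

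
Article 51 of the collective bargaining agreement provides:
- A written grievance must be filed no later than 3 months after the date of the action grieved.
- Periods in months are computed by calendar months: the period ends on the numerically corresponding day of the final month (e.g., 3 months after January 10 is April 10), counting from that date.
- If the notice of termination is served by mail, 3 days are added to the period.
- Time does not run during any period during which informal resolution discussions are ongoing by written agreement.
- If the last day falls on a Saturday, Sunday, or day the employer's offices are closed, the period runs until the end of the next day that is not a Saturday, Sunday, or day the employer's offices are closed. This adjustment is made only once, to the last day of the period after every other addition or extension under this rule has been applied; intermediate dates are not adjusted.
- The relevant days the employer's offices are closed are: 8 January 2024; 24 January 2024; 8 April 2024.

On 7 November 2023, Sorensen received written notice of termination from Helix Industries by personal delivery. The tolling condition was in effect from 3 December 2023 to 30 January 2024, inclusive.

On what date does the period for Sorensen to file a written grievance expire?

3 months after 7 November 2023 is February 7, 2024.
Service was not by mail, so no mail extension applies.
From December 3, 2023 through January 30, 2024 inclusive is 59 days; tolling adds 59 days: February 7, 2024 + 59 days = April 6, 2024.
April 6, 2024 is Saturday; April 7, 2024 is Sunday; April 8, 2024 is a listed holiday. The next qualifying day is April 9, 2024.

April 9, 2024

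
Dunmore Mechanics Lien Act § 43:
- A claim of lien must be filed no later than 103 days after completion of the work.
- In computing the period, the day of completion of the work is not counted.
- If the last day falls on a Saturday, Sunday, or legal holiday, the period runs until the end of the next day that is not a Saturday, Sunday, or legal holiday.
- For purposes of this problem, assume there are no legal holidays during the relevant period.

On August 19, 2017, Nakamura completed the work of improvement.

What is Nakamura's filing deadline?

103 days after August 19, 2017 is November 30, 2017.
November 30, 2017 is a Thursday and not a legal holiday, so no extension applies.

November 30, 2017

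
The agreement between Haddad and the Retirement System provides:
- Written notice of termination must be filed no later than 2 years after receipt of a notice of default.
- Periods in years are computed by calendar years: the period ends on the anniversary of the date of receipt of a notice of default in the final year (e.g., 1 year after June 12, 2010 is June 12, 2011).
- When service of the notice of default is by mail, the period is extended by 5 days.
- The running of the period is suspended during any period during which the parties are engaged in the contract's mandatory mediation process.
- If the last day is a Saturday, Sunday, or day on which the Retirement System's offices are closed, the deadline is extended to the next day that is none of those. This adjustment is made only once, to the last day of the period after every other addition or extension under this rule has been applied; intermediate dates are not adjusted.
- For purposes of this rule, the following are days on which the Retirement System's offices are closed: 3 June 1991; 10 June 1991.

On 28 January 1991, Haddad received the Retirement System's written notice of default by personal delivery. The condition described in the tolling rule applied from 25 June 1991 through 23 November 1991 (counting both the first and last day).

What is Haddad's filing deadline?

2 years after 28 January 1991 is January 28, 1993.
Service was not by mail, so no mail extension applies.
From June 25, 1991 through November 23, 1991 inclusive is 152 days; tolling adds 152 days: January 28, 1993 + 152 days = June 29, 1993.
June 29, 1993 is a Tuesday and not a day on which the Retirement System's offices are closed, so no extension applies.

June 29, 1993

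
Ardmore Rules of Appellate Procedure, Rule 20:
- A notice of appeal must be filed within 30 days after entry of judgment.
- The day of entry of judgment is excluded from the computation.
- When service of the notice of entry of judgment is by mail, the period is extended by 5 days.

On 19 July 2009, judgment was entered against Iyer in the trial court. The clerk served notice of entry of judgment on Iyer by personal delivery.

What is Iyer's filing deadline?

August 18, 2009

30 days after 19 July 2009 is August 18, 2009.
Service was not by mail, so no mail extension applies.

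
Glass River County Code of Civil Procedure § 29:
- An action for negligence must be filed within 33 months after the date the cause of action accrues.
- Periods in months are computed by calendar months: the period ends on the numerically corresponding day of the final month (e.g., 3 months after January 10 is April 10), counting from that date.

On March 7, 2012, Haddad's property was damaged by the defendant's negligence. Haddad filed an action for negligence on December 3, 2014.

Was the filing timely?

Yes

33 months after March 7, 2012 is December 7, 2014.
The deadline is December 7, 2014; the filing on December 3, 2014 is on or before that date.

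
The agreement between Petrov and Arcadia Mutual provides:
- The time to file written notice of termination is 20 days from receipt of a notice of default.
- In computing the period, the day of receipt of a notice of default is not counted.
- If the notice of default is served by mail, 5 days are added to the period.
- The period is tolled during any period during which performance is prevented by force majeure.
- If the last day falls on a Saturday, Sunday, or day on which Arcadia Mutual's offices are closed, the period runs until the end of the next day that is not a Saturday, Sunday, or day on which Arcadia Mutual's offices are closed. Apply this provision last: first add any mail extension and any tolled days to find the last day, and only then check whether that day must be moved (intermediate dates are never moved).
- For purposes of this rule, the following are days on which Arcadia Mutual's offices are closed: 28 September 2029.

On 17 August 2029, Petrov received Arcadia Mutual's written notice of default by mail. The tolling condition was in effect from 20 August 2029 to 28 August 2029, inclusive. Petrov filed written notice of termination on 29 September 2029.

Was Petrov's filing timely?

20 days after 17 August 2029 is September 6, 2029.
Service was by mail, adding 5 days: September 6, 2029 + 5 days = September 11, 2029.
From August 20, 2029 through August 28, 2029 inclusive is 9 days; tolling adds 9 days: September 11, 2029 + 9 days = September 20, 2029.
September 20, 2029 is a Thursday and not a day on which Arcadia Mutual's offices are closed, so no extension applies.
The deadline is September 20, 2029; the filing on September 29, 2029 is after that date.

No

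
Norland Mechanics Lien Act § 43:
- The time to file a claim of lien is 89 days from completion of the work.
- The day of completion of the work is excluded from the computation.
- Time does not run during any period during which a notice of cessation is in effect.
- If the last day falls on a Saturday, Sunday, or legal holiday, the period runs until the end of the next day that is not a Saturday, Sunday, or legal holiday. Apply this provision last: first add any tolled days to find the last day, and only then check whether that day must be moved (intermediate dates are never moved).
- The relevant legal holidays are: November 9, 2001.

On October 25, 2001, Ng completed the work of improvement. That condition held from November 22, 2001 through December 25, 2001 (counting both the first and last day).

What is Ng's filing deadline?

89 days after October 25, 2001 is January 22, 2002.
From November 22, 2001 through December 25, 2001 inclusive is 34 days; tolling adds 34 days: January 22, 2002 + 34 days = February 25, 2002.
February 25, 2002 is a Monday and not a legal holiday, so no extension applies.

February 25, 2002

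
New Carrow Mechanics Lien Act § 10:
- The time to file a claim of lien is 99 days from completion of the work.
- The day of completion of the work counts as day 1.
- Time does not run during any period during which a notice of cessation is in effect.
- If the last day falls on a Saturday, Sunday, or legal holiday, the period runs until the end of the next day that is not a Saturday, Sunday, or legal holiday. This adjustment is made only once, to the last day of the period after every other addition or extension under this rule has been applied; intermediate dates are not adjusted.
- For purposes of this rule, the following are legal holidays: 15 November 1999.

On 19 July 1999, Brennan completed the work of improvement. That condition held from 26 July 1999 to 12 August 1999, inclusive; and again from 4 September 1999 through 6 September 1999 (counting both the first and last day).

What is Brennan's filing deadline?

November 16, 1999

Counting 19 July 1999 as day 1, day 99 is October 25, 1999.
From July 26, 1999 through August 12, 1999 inclusive is 18 days; tolling adds 18 days: October 25, 1999 + 18 days = November 12, 1999.
From September 4, 1999 through September 6, 1999 inclusive is 3 days; tolling adds 3 days: November 12, 1999 + 3 days = November 15, 1999.
November 15, 1999 is a listed holiday. The next qualifying day is November 16, 1999.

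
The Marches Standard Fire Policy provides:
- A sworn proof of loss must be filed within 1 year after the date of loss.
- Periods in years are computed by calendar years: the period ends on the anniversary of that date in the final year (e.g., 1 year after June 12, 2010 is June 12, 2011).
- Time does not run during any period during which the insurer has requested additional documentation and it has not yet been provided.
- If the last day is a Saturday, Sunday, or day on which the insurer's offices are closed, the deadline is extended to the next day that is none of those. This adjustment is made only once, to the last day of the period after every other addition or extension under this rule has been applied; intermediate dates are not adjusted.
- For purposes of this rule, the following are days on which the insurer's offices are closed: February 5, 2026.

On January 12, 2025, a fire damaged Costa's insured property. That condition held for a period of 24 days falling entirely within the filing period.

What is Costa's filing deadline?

February 6, 2026

1 year after January 12, 2025 is January 12, 2026.
Tolling adds 24 days: January 12, 2026 + 24 days = February 5, 2026.
February 5, 2026 is a listed holiday. The next qualifying day is February 6, 2026.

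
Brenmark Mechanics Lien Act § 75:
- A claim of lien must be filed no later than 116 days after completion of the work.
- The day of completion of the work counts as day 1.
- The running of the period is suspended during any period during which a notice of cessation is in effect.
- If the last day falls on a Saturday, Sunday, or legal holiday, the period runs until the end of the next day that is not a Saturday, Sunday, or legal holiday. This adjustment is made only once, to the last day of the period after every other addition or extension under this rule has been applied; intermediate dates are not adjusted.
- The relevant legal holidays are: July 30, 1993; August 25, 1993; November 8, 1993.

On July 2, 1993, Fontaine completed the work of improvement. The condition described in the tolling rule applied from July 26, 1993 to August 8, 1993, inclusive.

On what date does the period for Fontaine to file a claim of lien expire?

Counting July 2, 1993 as day 1, day 116 is October 25, 1993.
From July 26, 1993 through August 8, 1993 inclusive is 14 days; tolling adds 14 days: October 25, 1993 + 14 days = November 8, 1993.
November 8, 1993 is a listed holiday. The next qualifying day is November 9, 1993.

November 9, 1993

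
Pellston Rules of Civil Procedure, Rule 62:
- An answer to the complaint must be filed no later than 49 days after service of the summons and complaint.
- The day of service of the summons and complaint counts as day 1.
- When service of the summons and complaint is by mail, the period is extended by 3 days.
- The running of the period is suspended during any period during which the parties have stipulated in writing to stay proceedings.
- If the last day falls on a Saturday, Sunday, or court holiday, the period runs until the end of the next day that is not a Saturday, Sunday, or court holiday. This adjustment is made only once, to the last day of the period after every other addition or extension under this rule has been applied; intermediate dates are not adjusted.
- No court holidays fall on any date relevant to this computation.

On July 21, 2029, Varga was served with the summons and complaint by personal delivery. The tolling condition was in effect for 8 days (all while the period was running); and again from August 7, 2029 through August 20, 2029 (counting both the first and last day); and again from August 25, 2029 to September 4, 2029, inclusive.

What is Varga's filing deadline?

Counting July 21, 2029 as day 1, day 49 is September 7, 2029.
Service was not by mail, so no mail extension applies.
Tolling adds 8 days: September 7, 2029 + 8 days = September 15, 2029.
From August 7, 2029 through August 20, 2029 inclusive is 14 days; tolling adds 14 days: September 15, 2029 + 14 days = September 29, 2029.
From August 25, 2029 through September 4, 2029 inclusive is 11 days; tolling adds 11 days: September 29, 2029 + 11 days = October 10, 2029.
October 10, 2029 is a Wednesday and not a court holiday, so no extension applies.

October 10, 2029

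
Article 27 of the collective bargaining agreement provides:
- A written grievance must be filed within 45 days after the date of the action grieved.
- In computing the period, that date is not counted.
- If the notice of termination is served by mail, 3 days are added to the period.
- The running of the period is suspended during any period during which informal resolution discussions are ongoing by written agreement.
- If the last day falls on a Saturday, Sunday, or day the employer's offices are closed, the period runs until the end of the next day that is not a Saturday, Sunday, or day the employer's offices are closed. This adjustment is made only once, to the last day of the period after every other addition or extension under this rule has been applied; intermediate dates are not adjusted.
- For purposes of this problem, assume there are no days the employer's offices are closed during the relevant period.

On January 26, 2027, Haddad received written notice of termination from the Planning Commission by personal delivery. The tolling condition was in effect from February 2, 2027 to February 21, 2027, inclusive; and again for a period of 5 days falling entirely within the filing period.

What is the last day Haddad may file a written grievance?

April 6, 2027

45 days after January 26, 2027 is March 12, 2027.
Service was not by mail, so no mail extension applies.
From February 2, 2027 through February 21, 2027 inclusive is 20 days; tolling adds 20 days: March 12, 2027 + 20 days = April 1, 2027.
Tolling adds 5 days: April 1, 2027 + 5 days = April 6, 2027.
April 6, 2027 is a Tuesday and not a day the employer's offices are closed, so no extension applies.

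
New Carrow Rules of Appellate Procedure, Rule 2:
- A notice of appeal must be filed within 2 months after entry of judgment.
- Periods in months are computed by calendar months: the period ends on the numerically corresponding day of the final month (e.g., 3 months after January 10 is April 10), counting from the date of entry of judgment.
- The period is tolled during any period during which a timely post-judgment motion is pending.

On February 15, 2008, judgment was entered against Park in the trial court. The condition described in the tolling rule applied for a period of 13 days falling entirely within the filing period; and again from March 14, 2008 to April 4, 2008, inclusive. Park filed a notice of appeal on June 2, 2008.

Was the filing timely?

No

2 months after February 15, 2008 is April 15, 2008.
Tolling adds 13 days: April 15, 2008 + 13 days = April 28, 2008.
From March 14, 2008 through April 4, 2008 inclusive is 22 days; tolling adds 22 days: April 28, 2008 + 22 days = May 20, 2008.
The deadline is May 20, 2008; the filing on June 2, 2008 is after that date.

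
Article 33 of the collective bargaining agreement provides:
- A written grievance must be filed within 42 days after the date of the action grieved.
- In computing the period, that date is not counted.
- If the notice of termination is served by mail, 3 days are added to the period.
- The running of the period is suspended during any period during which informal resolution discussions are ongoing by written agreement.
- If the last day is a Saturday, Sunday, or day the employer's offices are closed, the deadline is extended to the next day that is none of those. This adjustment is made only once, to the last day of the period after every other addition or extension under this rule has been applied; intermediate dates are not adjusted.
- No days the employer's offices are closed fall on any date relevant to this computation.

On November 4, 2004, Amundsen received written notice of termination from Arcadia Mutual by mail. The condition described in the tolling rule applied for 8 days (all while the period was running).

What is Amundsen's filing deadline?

December 27, 2004

42 days after November 4, 2004 is December 16, 2004.
Service was by mail, adding 3 days: December 16, 2004 + 3 days = December 19, 2004.
Tolling adds 8 days: December 19, 2004 + 8 days = December 27, 2004.
December 27, 2004 is a Monday and not a day the employer's offices are closed, so no extension applies.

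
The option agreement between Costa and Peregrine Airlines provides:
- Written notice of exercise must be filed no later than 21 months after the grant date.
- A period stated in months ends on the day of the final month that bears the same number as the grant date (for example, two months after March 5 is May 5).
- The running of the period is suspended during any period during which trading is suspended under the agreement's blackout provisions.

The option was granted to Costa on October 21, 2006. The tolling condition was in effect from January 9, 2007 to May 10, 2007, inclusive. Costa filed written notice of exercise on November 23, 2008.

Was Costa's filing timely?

No

21 months after October 21, 2006 is July 21, 2008.
From January 9, 2007 through May 10, 2007 inclusive is 122 days; tolling adds 122 days: July 21, 2008 + 122 days = November 20, 2008.
The deadline is November 20, 2008; the filing on November 23, 2008 is after that date.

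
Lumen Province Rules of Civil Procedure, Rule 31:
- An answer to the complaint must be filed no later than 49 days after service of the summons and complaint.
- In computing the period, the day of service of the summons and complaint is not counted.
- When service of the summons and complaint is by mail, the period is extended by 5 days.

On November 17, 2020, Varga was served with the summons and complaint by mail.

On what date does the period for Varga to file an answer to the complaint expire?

49 days after November 17, 2020 is January 5, 2021.
Service was by mail, adding 5 days: January 5, 2021 + 5 days = January 10, 2021.

January 10, 2021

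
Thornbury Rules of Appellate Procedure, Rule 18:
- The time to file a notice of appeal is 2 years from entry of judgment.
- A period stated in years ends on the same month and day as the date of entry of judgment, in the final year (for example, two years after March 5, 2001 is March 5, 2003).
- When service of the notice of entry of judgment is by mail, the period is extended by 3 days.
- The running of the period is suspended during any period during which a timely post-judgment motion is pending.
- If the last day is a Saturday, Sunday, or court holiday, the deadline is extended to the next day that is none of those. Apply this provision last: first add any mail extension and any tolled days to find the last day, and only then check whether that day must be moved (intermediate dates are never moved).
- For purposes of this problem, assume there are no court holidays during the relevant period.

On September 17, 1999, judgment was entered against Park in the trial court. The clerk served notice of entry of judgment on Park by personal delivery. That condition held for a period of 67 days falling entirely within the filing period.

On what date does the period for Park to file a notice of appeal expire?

2 years after September 17, 1999 is September 17, 2001.
Service was not by mail, so no mail extension applies.
Tolling adds 67 days: September 17, 2001 + 67 days = November 23, 2001.
November 23, 2001 is a Friday and not a court holiday, so no extension applies.

November 23, 2001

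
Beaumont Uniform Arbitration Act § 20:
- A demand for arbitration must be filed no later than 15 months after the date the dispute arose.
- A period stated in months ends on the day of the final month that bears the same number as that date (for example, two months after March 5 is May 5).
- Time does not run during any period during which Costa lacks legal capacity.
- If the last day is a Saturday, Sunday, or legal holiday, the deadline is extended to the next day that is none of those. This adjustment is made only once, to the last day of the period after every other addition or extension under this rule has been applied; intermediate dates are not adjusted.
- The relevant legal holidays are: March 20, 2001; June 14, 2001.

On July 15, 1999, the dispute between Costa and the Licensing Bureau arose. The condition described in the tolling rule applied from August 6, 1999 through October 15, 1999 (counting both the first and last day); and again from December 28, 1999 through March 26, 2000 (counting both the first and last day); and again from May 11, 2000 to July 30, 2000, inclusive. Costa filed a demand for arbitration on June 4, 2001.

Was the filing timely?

Yes

15 months after July 15, 1999 is October 15, 2000.
From August 6, 1999 through October 15, 1999 inclusive is 71 days; tolling adds 71 days: October 15, 2000 + 71 days = December 25, 2000.
From December 28, 1999 through March 26, 2000 inclusive is 90 days; tolling adds 90 days: December 25, 2000 + 90 days = March 25, 2001.
From May 11, 2000 through July 30, 2000 inclusive is 81 days; tolling adds 81 days: March 25, 2001 + 81 days = June 14, 2001.
June 14, 2001 is a listed holiday. The next qualifying day is June 15, 2001.
The deadline is June 15, 2001; the filing on June 4, 2001 is on or before that date.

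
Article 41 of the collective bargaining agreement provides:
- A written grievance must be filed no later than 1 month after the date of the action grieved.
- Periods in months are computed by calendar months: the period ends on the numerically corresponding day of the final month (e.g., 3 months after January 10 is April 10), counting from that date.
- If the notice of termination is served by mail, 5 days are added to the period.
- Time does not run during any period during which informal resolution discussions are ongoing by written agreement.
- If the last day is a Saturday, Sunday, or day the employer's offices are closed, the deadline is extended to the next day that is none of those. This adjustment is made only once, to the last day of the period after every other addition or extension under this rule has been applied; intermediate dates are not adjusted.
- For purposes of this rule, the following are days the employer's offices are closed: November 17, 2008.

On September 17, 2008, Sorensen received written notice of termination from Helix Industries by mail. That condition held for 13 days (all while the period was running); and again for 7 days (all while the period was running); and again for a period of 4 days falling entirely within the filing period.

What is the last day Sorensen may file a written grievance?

1 month after September 17, 2008 is October 17, 2008.
Service was by mail, adding 5 days: October 17, 2008 + 5 days = October 22, 2008.
Tolling adds 13 days: October 22, 2008 + 13 days = November 4, 2008.
Tolling adds 7 days: November 4, 2008 + 7 days = November 11, 2008.
Tolling adds 4 days: November 11, 2008 + 4 days = November 15, 2008.
November 15, 2008 is Saturday; November 16, 2008 is Sunday; November 17, 2008 is a listed holiday. The next qualifying day is November 18, 2008.

November 18, 2008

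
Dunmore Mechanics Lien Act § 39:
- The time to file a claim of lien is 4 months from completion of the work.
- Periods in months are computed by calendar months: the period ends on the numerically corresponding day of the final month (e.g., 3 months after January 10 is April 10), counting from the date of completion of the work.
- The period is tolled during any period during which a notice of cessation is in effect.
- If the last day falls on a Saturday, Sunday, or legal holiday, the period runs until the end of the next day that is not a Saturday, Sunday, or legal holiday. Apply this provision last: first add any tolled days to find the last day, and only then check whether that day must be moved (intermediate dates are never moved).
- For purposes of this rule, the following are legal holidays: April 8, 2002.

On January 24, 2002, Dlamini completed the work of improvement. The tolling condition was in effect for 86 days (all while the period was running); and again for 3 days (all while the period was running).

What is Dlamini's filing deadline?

4 months after January 24, 2002 is May 24, 2002.
Tolling adds 86 days: May 24, 2002 + 86 days = August 18, 2002.
Tolling adds 3 days: August 18, 2002 + 3 days = August 21, 2002.
August 21, 2002 is a Wednesday and not a legal holiday, so no extension applies.

August 21, 2002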